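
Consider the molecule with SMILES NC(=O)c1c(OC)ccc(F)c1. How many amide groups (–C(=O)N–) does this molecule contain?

1

The amide motif appears at heavy-atom position 2 in the SMILES.
Other groups present: 1 ether.
Amide count: 1.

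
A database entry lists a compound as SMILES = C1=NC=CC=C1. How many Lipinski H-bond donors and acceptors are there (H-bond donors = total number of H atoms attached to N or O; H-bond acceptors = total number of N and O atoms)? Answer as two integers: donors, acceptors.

0, 1

Donors: find every N or O and count the H atoms it carries.
  atom 2 (N): bond orders sum to 3 → 0 H
Lipinski HBD = 0.
Acceptors: N atoms = 1, O atoms = 0 → HBA = 1.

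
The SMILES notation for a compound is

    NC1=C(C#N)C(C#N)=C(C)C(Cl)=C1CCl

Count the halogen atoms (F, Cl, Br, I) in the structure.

Halogen atoms appear at heavy-atom positions 12, 15 (2×Cl).
Other groups present: 2 nitrile, 1 primary amine.
Halogen count: 2.

2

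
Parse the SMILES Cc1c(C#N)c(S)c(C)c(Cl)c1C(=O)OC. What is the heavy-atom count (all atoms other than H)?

Every atom symbol written in the SMILES (organic subset) is one heavy atom; implicit H are not written.
Heavy atoms by element → C:11, Cl:1, N:1, O:2, S:1.
Total: 16.

16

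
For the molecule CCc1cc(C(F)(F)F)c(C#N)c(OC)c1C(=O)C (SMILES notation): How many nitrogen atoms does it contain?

Scan the SMILES for N atoms (remember two-letter symbols like Cl and Br are single atoms).
Nitrogen count: 1.

1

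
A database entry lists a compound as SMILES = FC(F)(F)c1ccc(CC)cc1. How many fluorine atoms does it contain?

3

Scan the SMILES for F atoms (remember two-letter symbols like Cl and Br are single atoms).
Fluorine count: 3.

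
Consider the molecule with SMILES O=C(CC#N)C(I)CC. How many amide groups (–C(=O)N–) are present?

Scan the SMILES for the amide motif — none present.
Groups that are present: 1 ketone, 1 nitrile.

0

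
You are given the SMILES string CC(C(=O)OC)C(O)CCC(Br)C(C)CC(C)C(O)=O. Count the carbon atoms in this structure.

14

Count every carbon token in the SMILES (each C, including those in ring-closure positions and inside branches).
Carbon count: 14.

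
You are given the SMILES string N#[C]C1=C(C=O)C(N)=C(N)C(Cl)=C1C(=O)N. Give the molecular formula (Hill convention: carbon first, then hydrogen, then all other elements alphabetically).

C9H7ClN4O2

Walk through each heavy atom and fill implicit hydrogens from standard valence (C 4, N 3, O 2, S 2, halogen 1):
  atom 1: N, bond orders sum to 3 (valence 3) → 0 H
  atom 2: C with explicit H count 0
  atom 3: C, bond orders sum to 4 (valence 4) → 0 H
  atom 4: C, bond orders sum to 4 (valence 4) → 0 H
  atom 5: C, bond orders sum to 3 (valence 4) → 1 H
  atom 6: O, bond orders sum to 2 (valence 2) → 0 H
  atom 7: C, bond orders sum to 4 (valence 4) → 0 H
  atom 8: N, bond orders sum to 1 (valence 3) → 2 H
  atom 9: C, bond orders sum to 4 (valence 4) → 0 H
  atom 10: N, bond orders sum to 1 (valence 3) → 2 H
  atom 11: C, bond orders sum to 4 (valence 4) → 0 H
  atom 12: Cl (halogen, monovalent) → 0 H
  atom 13: C, bond orders sum to 4 (valence 4) → 0 H
  atom 14: C, bond orders sum to 4 (valence 4) → 0 H
  atom 15: O, bond orders sum to 2 (valence 2) → 0 H
  atom 16: N, bond orders sum to 1 (valence 3) → 2 H
Totals → C:9, H:7, Cl:1, N:4, O:2.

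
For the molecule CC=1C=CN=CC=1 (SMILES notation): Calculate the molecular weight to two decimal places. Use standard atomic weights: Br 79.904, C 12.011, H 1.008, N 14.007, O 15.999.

First, the molecular formula is C6H7N (counting implicit H from valence).
  C: 6 × 12.011 = 72.066
  H: 7 × 1.008 = 7.056
  N: 1 × 14.007 = 14.007
Sum: 6×12.011 + 7×1.008 + 1×14.007 = 93.129 → 93.13 g/mol.

93.13 g/mol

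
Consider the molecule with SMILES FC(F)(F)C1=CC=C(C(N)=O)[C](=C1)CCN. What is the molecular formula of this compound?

C10H11F3N2O

Walk through each heavy atom and fill implicit hydrogens from standard valence (C 4, N 3, O 2, S 2, halogen 1):
  atom 1: F (halogen, monovalent) → 0 H
  atom 2: C, bond orders sum to 4 (valence 4) → 0 H
  atom 3: F (halogen, monovalent) → 0 H
  atom 4: F (halogen, monovalent) → 0 H
  atom 5: C, bond orders sum to 4 (valence 4) → 0 H
  atom 6: C, bond orders sum to 3 (valence 4) → 1 H
  atom 7: C, bond orders sum to 3 (valence 4) → 1 H
  atom 8: C, bond orders sum to 4 (valence 4) → 0 H
  atom 9: C, bond orders sum to 4 (valence 4) → 0 H
  atom 10: N, bond orders sum to 1 (valence 3) → 2 H
  atom 11: O, bond orders sum to 2 (valence 2) → 0 H
  atom 12: C with explicit H count 0
  atom 13: C, bond orders sum to 3 (valence 4) → 1 H
  atom 14: C, bond orders sum to 2 (valence 4) → 2 H
  atom 15: C, bond orders sum to 2 (valence 4) → 2 H
  atom 16: N, bond orders sum to 1 (valence 3) → 2 H
Totals → C:10, H:11, F:3, N:2, O:1.
In Hill order: C10H11F3N2O.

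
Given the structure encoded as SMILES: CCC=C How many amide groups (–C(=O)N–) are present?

0

Scan the SMILES for the amide motif — none present.
Groups that are present: 1 alkene.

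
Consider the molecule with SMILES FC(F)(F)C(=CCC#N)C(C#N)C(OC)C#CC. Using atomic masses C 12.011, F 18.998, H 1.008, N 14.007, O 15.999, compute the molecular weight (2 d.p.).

First, the molecular formula is C12H11F3N2O (counting implicit H from valence).
  C: 12 × 12.011 = 144.132
  F: 3 × 18.998 = 56.994
  H: 11 × 1.008 = 11.088
  N: 2 × 14.007 = 28.014
  O: 1 × 15.999 = 15.999
Sum: 12×12.011 + 3×18.998 + 11×1.008 + 2×14.007 + 1×15.999 = 256.227 → 256.23 g/mol.

256.23 g/mol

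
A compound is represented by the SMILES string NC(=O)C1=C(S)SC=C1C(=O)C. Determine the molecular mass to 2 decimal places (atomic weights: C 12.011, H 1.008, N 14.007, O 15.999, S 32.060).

First, the molecular formula is C7H7NO2S2 (counting implicit H from valence).
  C: 7 × 12.011 = 84.077
  H: 7 × 1.008 = 7.056
  N: 1 × 14.007 = 14.007
  O: 2 × 15.999 = 31.998
  S: 2 × 32.060 = 64.120
Sum: 7×12.011 + 7×1.008 + 1×14.007 + 2×15.999 + 2×32.060 = 201.258 → 201.26 g/mol.

201.26 g/mol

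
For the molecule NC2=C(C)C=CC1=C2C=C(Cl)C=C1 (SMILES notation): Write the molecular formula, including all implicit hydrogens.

Walk through each heavy atom and fill implicit hydrogens from standard valence (C 4, N 3, O 2, S 2, halogen 1):
  atom 1: N, bond orders sum to 1 (valence 3) → 2 H
  atom 2: C, bond orders sum to 4 (valence 4) → 0 H
  atom 3: C, bond orders sum to 4 (valence 4) → 0 H
  atom 4: C, bond orders sum to 1 (valence 4) → 3 H
  atom 5: C, bond orders sum to 3 (valence 4) → 1 H
  atom 6: C, bond orders sum to 3 (valence 4) → 1 H
  atom 7: C, bond orders sum to 4 (valence 4) → 0 H
  atom 8: C, bond orders sum to 4 (valence 4) → 0 H
  atom 9: C, bond orders sum to 3 (valence 4) → 1 H
  atom 10: C, bond orders sum to 4 (valence 4) → 0 H
  atom 11: Cl (halogen, monovalent) → 0 H
  atom 12: C, bond orders sum to 3 (valence 4) → 1 H
  atom 13: C, bond orders sum to 3 (valence 4) → 1 H
Totals → C:11, H:10, Cl:1, N:1.

C11H10ClN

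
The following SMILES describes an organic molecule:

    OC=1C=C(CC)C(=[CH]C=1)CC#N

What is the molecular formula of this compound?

C10H11NO

Walk through each heavy atom and fill implicit hydrogens from standard valence (C 4, N 3, O 2, S 2, halogen 1):
  atom 1: O, bond orders sum to 1 (valence 2) → 1 H
  atom 2: C, bond orders sum to 4 (valence 4) → 0 H
  atom 3: C, bond orders sum to 3 (valence 4) → 1 H
  atom 4: C, bond orders sum to 4 (valence 4) → 0 H
  atom 5: C, bond orders sum to 2 (valence 4) → 2 H
  atom 6: C, bond orders sum to 1 (valence 4) → 3 H
  atom 7: C, bond orders sum to 4 (valence 4) → 0 H
  atom 8: C with explicit H count 1
  atom 9: C, bond orders sum to 3 (valence 4) → 1 H
  atom 10: C, bond orders sum to 2 (valence 4) → 2 H
  atom 11: C, bond orders sum to 4 (valence 4) → 0 H
  atom 12: N, bond orders sum to 3 (valence 3) → 0 H
Totals → C:10, H:11, N:1, O:1.
In Hill order: C10H11NO.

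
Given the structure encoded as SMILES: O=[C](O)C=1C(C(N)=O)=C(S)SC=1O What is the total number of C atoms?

6

Count every carbon token in the SMILES (each C, including those in ring-closure positions and inside branches).
Carbon count: 6.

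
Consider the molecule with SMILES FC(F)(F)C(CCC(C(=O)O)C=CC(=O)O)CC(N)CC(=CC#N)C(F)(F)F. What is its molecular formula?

C16H18F6N2O4

Walk through each heavy atom and fill implicit hydrogens from standard valence (C 4, N 3, O 2, S 2, halogen 1):
  atom 1: F (halogen, monovalent) → 0 H
  atom 2: C, bond orders sum to 4 (valence 4) → 0 H
  atom 3: F (halogen, monovalent) → 0 H
  atom 4: F (halogen, monovalent) → 0 H
  atom 5: C, bond orders sum to 3 (valence 4) → 1 H
  atom 6: C, bond orders sum to 2 (valence 4) → 2 H
  atom 7: C, bond orders sum to 2 (valence 4) → 2 H
  atom 8: C, bond orders sum to 3 (valence 4) → 1 H
  atom 9: C, bond orders sum to 4 (valence 4) → 0 H
  atom 10: O, bond orders sum to 2 (valence 2) → 0 H
  atom 11: O, bond orders sum to 1 (valence 2) → 1 H
  atom 12: C, bond orders sum to 3 (valence 4) → 1 H
  atom 13: C, bond orders sum to 3 (valence 4) → 1 H
  atom 14: C, bond orders sum to 4 (valence 4) → 0 H
  atom 15: O, bond orders sum to 2 (valence 2) → 0 H
  atom 16: O, bond orders sum to 1 (valence 2) → 1 H
  atom 17: C, bond orders sum to 2 (valence 4) → 2 H
  atom 18: C, bond orders sum to 3 (valence 4) → 1 H
  atom 19: N, bond orders sum to 1 (valence 3) → 2 H
  atom 20: C, bond orders sum to 2 (valence 4) → 2 H
  atom 21: C, bond orders sum to 4 (valence 4) → 0 H
  atom 22: C, bond orders sum to 3 (valence 4) → 1 H
  atom 23: C, bond orders sum to 4 (valence 4) → 0 H
  atom 24: N, bond orders sum to 3 (valence 3) → 0 H
  atom 25: C, bond orders sum to 4 (valence 4) → 0 H
  atom 26: F (halogen, monovalent) → 0 H
  atom 27: F (halogen, monovalent) → 0 H
  atom 28: F (halogen, monovalent) → 0 H
Totals → C:16, H:18, F:6, N:2, O:4.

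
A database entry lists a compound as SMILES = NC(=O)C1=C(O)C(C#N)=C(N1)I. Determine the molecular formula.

C6H4IN3O2

Walk through each heavy atom and fill implicit hydrogens from standard valence (C 4, N 3, O 2, S 2, halogen 1):
  atom 1: N, bond orders sum to 1 (valence 3) → 2 H
  atom 2: C, bond orders sum to 4 (valence 4) → 0 H
  atom 3: O, bond orders sum to 2 (valence 2) → 0 H
  atom 4: C, bond orders sum to 4 (valence 4) → 0 H
  atom 5: C, bond orders sum to 4 (valence 4) → 0 H
  atom 6: O, bond orders sum to 1 (valence 2) → 1 H
  atom 7: C, bond orders sum to 4 (valence 4) → 0 H
  atom 8: C, bond orders sum to 4 (valence 4) → 0 H
  atom 9: N, bond orders sum to 3 (valence 3) → 0 H
  atom 10: C, bond orders sum to 4 (valence 4) → 0 H
  atom 11: N, bond orders sum to 2 (valence 3) → 1 H
  atom 12: I (halogen, monovalent) → 0 H
Totals → C:6, H:4, I:1, N:3, O:2.
In Hill order: C6H4IN3O2.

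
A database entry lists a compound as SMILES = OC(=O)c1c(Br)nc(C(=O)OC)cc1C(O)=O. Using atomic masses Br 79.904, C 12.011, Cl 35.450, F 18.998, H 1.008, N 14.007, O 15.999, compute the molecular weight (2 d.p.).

304.05 g/mol

First, the molecular formula is C9H6BrNO6 (counting implicit H from valence).
  Br: 1 × 79.904 = 79.904
  C: 9 × 12.011 = 108.099
  H: 6 × 1.008 = 6.048
  N: 1 × 14.007 = 14.007
  O: 6 × 15.999 = 95.994
Sum: 1×79.904 + 9×12.011 + 6×1.008 + 1×14.007 + 6×15.999 = 304.052 → 304.05 g/mol.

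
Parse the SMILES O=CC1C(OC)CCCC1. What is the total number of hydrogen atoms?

14

Walk through each heavy atom and fill implicit hydrogens from standard valence (C 4, N 3, O 2, S 2, halogen 1):
  atom 1: O, bond orders sum to 2 (valence 2) → 0 H
  atom 2: C, bond orders sum to 3 (valence 4) → 1 H
  atom 3: C, bond orders sum to 3 (valence 4) → 1 H
  atom 4: C, bond orders sum to 3 (valence 4) → 1 H
  atom 5: O, bond orders sum to 2 (valence 2) → 0 H
  atom 6: C, bond orders sum to 1 (valence 4) → 3 H
  atom 7: C, bond orders sum to 2 (valence 4) → 2 H
  atom 8: C, bond orders sum to 2 (valence 4) → 2 H
  atom 9: C, bond orders sum to 2 (valence 4) → 2 H
  atom 10: C, bond orders sum to 2 (valence 4) → 2 H
Total hydrogens: 14.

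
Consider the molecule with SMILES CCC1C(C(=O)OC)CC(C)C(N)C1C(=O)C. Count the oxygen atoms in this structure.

Scan the SMILES for O atoms (remember two-letter symbols like Cl and Br are single atoms).
Oxygen count: 3.

3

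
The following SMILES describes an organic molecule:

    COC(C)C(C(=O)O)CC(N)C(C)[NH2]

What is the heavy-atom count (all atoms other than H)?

Every atom symbol written in the SMILES (organic subset) is one heavy atom; implicit H are not written.
Heavy atoms by element → C:9, N:2, O:3.
Total: 14.

14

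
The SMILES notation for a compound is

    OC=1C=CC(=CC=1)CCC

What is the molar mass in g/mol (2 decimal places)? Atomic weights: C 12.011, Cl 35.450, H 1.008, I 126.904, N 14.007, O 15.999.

136.19 g/mol

First, the molecular formula is C9H12O (counting implicit H from valence).
  C: 9 × 12.011 = 108.099
  H: 12 × 1.008 = 12.096
  O: 1 × 15.999 = 15.999
Sum: 9×12.011 + 12×1.008 + 1×15.999 = 136.194 → 136.19 g/mol.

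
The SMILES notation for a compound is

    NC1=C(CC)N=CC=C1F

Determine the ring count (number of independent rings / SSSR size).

In SMILES, each pair of matching ring-closure digits denotes one ring-closing bond; the number of such bonds equals the number of independent rings.
Ring-closure bonds here: 1.

1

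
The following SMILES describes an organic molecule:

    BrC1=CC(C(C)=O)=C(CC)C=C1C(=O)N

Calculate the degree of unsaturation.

Molecular formula: C11H12BrNO2.
DoU = (2C + 2 + N − H − X) / 2, where X is the halogen count and O/S are ignored.
    = (2·11 + 2 + 1 − 12 − 1) / 2 = 12 / 2 = 6.

6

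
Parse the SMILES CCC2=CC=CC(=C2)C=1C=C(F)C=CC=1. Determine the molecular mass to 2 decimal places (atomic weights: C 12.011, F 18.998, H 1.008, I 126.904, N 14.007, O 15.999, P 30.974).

First, the molecular formula is C14H13F (counting implicit H from valence).
  C: 14 × 12.011 = 168.154
  F: 1 × 18.998 = 18.998
  H: 13 × 1.008 = 13.104
Sum: 14×12.011 + 1×18.998 + 13×1.008 = 200.256 → 200.26 g/mol.

200.26 g/mol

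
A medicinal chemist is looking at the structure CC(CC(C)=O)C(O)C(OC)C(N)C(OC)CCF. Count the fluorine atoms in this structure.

Scan the SMILES for F atoms (remember two-letter symbols like Cl and Br are single atoms).
Fluorine count: 1.

1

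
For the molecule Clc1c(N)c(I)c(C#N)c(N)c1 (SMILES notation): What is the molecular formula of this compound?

C7H5ClIN3

Walk through each heavy atom and fill implicit hydrogens from standard valence (C 4, N 3, O 2, S 2, halogen 1); for lowercase aromatic atoms, an aromatic c carries 1 H when it has two neighbours and 0 H with three, and aromatic n carries 0 H:
  atom 1: Cl (halogen, monovalent) → 0 H
  atom 2: aromatic c, 3 neighbours → 0 H
  atom 3: aromatic c, 3 neighbours → 0 H
  atom 4: N, bond orders sum to 1 (valence 3) → 2 H
  atom 5: aromatic c, 3 neighbours → 0 H
  atom 6: I (halogen, monovalent) → 0 H
  atom 7: aromatic c, 3 neighbours → 0 H
  atom 8: C, bond orders sum to 4 (valence 4) → 0 H
  atom 9: N, bond orders sum to 3 (valence 3) → 0 H
  atom 10: aromatic c, 3 neighbours → 0 H
  atom 11: N, bond orders sum to 1 (valence 3) → 2 H
  atom 12: aromatic c, 2 neighbours → 1 H
Totals → C:7, H:5, Cl:1, I:1, N:3.
In Hill order: C7H5ClIN3.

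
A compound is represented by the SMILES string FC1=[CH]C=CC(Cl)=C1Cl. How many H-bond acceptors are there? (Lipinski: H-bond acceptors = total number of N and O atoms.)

N atoms: 0; O atoms: 0.
Lipinski HBA = 0 + 0 = 0.

0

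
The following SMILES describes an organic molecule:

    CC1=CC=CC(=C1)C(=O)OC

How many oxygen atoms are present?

Scan the SMILES for O atoms (remember two-letter symbols like Cl and Br are single atoms).
Oxygen count: 2.

2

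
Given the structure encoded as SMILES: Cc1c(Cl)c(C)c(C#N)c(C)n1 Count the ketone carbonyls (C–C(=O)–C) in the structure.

Scan the SMILES for the ketone motif — none present.
Groups that are present: 1 nitrile.

0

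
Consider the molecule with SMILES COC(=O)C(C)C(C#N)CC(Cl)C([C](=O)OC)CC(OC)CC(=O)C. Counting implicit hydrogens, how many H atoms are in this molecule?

26

Walk through each heavy atom and fill implicit hydrogens from standard valence (C 4, N 3, O 2, S 2, halogen 1):
  atom 1: C, bond orders sum to 1 (valence 4) → 3 H
  atom 2: O, bond orders sum to 2 (valence 2) → 0 H
  atom 3: C, bond orders sum to 4 (valence 4) → 0 H
  atom 4: O, bond orders sum to 2 (valence 2) → 0 H
  atom 5: C, bond orders sum to 3 (valence 4) → 1 H
  atom 6: C, bond orders sum to 1 (valence 4) → 3 H
  atom 7: C, bond orders sum to 3 (valence 4) → 1 H
  atom 8: C, bond orders sum to 4 (valence 4) → 0 H
  atom 9: N, bond orders sum to 3 (valence 3) → 0 H
  atom 10: C, bond orders sum to 2 (valence 4) → 2 H
  atom 11: C, bond orders sum to 3 (valence 4) → 1 H
  atom 12: Cl (halogen, monovalent) → 0 H
  atom 13: C, bond orders sum to 3 (valence 4) → 1 H
  atom 14: C with explicit H count 0
  atom 15: O, bond orders sum to 2 (valence 2) → 0 H
  atom 16: O, bond orders sum to 2 (valence 2) → 0 H
  atom 17: C, bond orders sum to 1 (valence 4) → 3 H
  atom 18: C, bond orders sum to 2 (valence 4) → 2 H
  atom 19: C, bond orders sum to 3 (valence 4) → 1 H
  atom 20: O, bond orders sum to 2 (valence 2) → 0 H
  atom 21: C, bond orders sum to 1 (valence 4) → 3 H
  atom 22: C, bond orders sum to 2 (valence 4) → 2 H
  atom 23: C, bond orders sum to 4 (valence 4) → 0 H
  atom 24: O, bond orders sum to 2 (valence 2) → 0 H
  atom 25: C, bond orders sum to 1 (valence 4) → 3 H
Total hydrogens: 26.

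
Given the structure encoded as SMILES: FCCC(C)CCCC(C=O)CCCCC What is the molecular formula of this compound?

C14H27FO

Walk through each heavy atom and fill implicit hydrogens from standard valence (C 4, N 3, O 2, S 2, halogen 1):
  atom 1: F (halogen, monovalent) → 0 H
  atom 2: C, bond orders sum to 2 (valence 4) → 2 H
  atom 3: C, bond orders sum to 2 (valence 4) → 2 H
  atom 4: C, bond orders sum to 3 (valence 4) → 1 H
  atom 5: C, bond orders sum to 1 (valence 4) → 3 H
  atom 6: C, bond orders sum to 2 (valence 4) → 2 H
  atom 7: C, bond orders sum to 2 (valence 4) → 2 H
  atom 8: C, bond orders sum to 2 (valence 4) → 2 H
  atom 9: C, bond orders sum to 3 (valence 4) → 1 H
  atom 10: C, bond orders sum to 3 (valence 4) → 1 H
  atom 11: O, bond orders sum to 2 (valence 2) → 0 H
  atom 12: C, bond orders sum to 2 (valence 4) → 2 H
  atom 13: C, bond orders sum to 2 (valence 4) → 2 H
  atom 14: C, bond orders sum to 2 (valence 4) → 2 H
  atom 15: C, bond orders sum to 2 (valence 4) → 2 H
  atom 16: C, bond orders sum to 1 (valence 4) → 3 H
Totals → C:14, H:27, F:1, O:1.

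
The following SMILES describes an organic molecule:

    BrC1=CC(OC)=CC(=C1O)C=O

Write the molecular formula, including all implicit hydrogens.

Walk through each heavy atom and fill implicit hydrogens from standard valence (C 4, N 3, O 2, S 2, halogen 1):
  atom 1: Br (halogen, monovalent) → 0 H
  atom 2: C, bond orders sum to 4 (valence 4) → 0 H
  atom 3: C, bond orders sum to 3 (valence 4) → 1 H
  atom 4: C, bond orders sum to 4 (valence 4) → 0 H
  atom 5: O, bond orders sum to 2 (valence 2) → 0 H
  atom 6: C, bond orders sum to 1 (valence 4) → 3 H
  atom 7: C, bond orders sum to 3 (valence 4) → 1 H
  atom 8: C, bond orders sum to 4 (valence 4) → 0 H
  atom 9: C, bond orders sum to 4 (valence 4) → 0 H
  atom 10: O, bond orders sum to 1 (valence 2) → 1 H
  atom 11: C, bond orders sum to 3 (valence 4) → 1 H
  atom 12: O, bond orders sum to 2 (valence 2) → 0 H
Totals → C:8, H:7, Br:1, O:3.

C8H7BrO3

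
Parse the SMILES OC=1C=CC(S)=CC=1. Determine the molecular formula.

C6H6OS

Walk through each heavy atom and fill implicit hydrogens from standard valence (C 4, N 3, O 2, S 2, halogen 1):
  atom 1: O, bond orders sum to 1 (valence 2) → 1 H
  atom 2: C, bond orders sum to 4 (valence 4) → 0 H
  atom 3: C, bond orders sum to 3 (valence 4) → 1 H
  atom 4: C, bond orders sum to 3 (valence 4) → 1 H
  atom 5: C, bond orders sum to 4 (valence 4) → 0 H
  atom 6: S, bond orders sum to 1 (valence 2) → 1 H
  atom 7: C, bond orders sum to 3 (valence 4) → 1 H
  atom 8: C, bond orders sum to 3 (valence 4) → 1 H
Totals → C:6, H:6, O:1, S:1.
In Hill order: C6H6OS.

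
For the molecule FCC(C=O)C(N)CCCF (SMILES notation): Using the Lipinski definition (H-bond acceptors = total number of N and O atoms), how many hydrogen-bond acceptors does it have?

2

N atoms: 1; O atoms: 1.
Lipinski HBA = 1 + 1 = 2.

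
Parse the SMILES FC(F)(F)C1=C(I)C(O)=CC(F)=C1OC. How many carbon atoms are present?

8

Count every carbon token in the SMILES (each C, including those in ring-closure positions and inside branches).
Carbon count: 8.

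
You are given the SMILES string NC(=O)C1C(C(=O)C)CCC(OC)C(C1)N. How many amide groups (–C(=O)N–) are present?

The amide motif appears at heavy-atom position 2 in the SMILES.
Other groups present: 1 ether, 1 ketone, 1 primary amine.
Amide count: 1.

1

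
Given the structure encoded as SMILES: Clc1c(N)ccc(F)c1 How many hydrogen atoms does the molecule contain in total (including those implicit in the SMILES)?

5

Walk through each heavy atom and fill implicit hydrogens from standard valence (C 4, N 3, O 2, S 2, halogen 1); for lowercase aromatic atoms, an aromatic c carries 1 H when it has two neighbours and 0 H with three, and aromatic n carries 0 H:
  atom 1: Cl (halogen, monovalent) → 0 H
  atom 2: aromatic c, 3 neighbours → 0 H
  atom 3: aromatic c, 3 neighbours → 0 H
  atom 4: N, bond orders sum to 1 (valence 3) → 2 H
  atom 5: aromatic c, 2 neighbours → 1 H
  atom 6: aromatic c, 2 neighbours → 1 H
  atom 7: aromatic c, 3 neighbours → 0 H
  atom 8: F (halogen, monovalent) → 0 H
  atom 9: aromatic c, 2 neighbours → 1 H
Total hydrogens: 5.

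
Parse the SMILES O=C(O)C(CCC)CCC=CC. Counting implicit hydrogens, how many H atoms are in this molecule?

Walk through each heavy atom and fill implicit hydrogens from standard valence (C 4, N 3, O 2, S 2, halogen 1):
  atom 1: O, bond orders sum to 2 (valence 2) → 0 H
  atom 2: C, bond orders sum to 4 (valence 4) → 0 H
  atom 3: O, bond orders sum to 1 (valence 2) → 1 H
  atom 4: C, bond orders sum to 3 (valence 4) → 1 H
  atom 5: C, bond orders sum to 2 (valence 4) → 2 H
  atom 6: C, bond orders sum to 2 (valence 4) → 2 H
  atom 7: C, bond orders sum to 1 (valence 4) → 3 H
  atom 8: C, bond orders sum to 2 (valence 4) → 2 H
  atom 9: C, bond orders sum to 2 (valence 4) → 2 H
  atom 10: C, bond orders sum to 3 (valence 4) → 1 H
  atom 11: C, bond orders sum to 3 (valence 4) → 1 H
  atom 12: C, bond orders sum to 1 (valence 4) → 3 H
Total hydrogens: 18.

18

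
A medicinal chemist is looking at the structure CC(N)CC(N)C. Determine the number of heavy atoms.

7

Every atom symbol written in the SMILES (organic subset) is one heavy atom; implicit H are not written.
Heavy atoms by element → C:5, N:2.
Total: 7.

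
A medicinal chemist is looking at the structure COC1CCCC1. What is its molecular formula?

C6H12O

Walk through each heavy atom and fill implicit hydrogens from standard valence (C 4, N 3, O 2, S 2, halogen 1):
  atom 1: C, bond orders sum to 1 (valence 4) → 3 H
  atom 2: O, bond orders sum to 2 (valence 2) → 0 H
  atom 3: C, bond orders sum to 3 (valence 4) → 1 H
  atom 4: C, bond orders sum to 2 (valence 4) → 2 H
  atom 5: C, bond orders sum to 2 (valence 4) → 2 H
  atom 6: C, bond orders sum to 2 (valence 4) → 2 H
  atom 7: C, bond orders sum to 2 (valence 4) → 2 H
Totals → C:6, H:12, O:1.
In Hill order: C6H12O.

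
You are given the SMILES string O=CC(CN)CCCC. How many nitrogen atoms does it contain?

Scan the SMILES for N atoms (remember two-letter symbols like Cl and Br are single atoms).
Nitrogen count: 1.

1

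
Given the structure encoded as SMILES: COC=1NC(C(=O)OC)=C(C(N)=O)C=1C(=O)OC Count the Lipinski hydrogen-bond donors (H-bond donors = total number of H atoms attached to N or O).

Donors: find every N or O and count the H atoms it carries.
  atom 2 (O): bond orders sum to 2 → 0 H
  atom 4 (N): bond orders sum to 2 → 1 H
  atom 7 (O): bond orders sum to 2 → 0 H
  atom 8 (O): bond orders sum to 2 → 0 H
  atom 12 (N): bond orders sum to 1 → 2 H
  atom 13 (O): bond orders sum to 2 → 0 H
  atom 16 (O): bond orders sum to 2 → 0 H
  atom 17 (O): bond orders sum to 2 → 0 H
Lipinski HBD = 3.

3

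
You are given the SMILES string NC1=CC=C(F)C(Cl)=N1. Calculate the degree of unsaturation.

Degree of unsaturation = (number of rings) + (number of π bonds).
Ring closures in the SMILES: 1.
π bonds: 3 double bonds (each 1 DoU) → 3 DoU from unsaturation.
Total DoU = 1 + 3 = 4.

4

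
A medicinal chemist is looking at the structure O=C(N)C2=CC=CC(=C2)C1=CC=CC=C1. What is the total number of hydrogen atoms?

Walk through each heavy atom and fill implicit hydrogens from standard valence (C 4, N 3, O 2, S 2, halogen 1):
  atom 1: O, bond orders sum to 2 (valence 2) → 0 H
  atom 2: C, bond orders sum to 4 (valence 4) → 0 H
  atom 3: N, bond orders sum to 1 (valence 3) → 2 H
  atom 4: C, bond orders sum to 4 (valence 4) → 0 H
  atom 5: C, bond orders sum to 3 (valence 4) → 1 H
  atom 6: C, bond orders sum to 3 (valence 4) → 1 H
  atom 7: C, bond orders sum to 3 (valence 4) → 1 H
  atom 8: C, bond orders sum to 4 (valence 4) → 0 H
  atom 9: C, bond orders sum to 3 (valence 4) → 1 H
  atom 10: C, bond orders sum to 4 (valence 4) → 0 H
  atom 11: C, bond orders sum to 3 (valence 4) → 1 H
  atom 12: C, bond orders sum to 3 (valence 4) → 1 H
  atom 13: C, bond orders sum to 3 (valence 4) → 1 H
  atom 14: C, bond orders sum to 3 (valence 4) → 1 H
  atom 15: C, bond orders sum to 3 (valence 4) → 1 H
Total hydrogens: 11.

11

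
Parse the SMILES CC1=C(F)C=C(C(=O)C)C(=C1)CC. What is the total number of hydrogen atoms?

Walk through each heavy atom and fill implicit hydrogens from standard valence (C 4, N 3, O 2, S 2, halogen 1):
  atom 1: C, bond orders sum to 1 (valence 4) → 3 H
  atom 2: C, bond orders sum to 4 (valence 4) → 0 H
  atom 3: C, bond orders sum to 4 (valence 4) → 0 H
  atom 4: F (halogen, monovalent) → 0 H
  atom 5: C, bond orders sum to 3 (valence 4) → 1 H
  atom 6: C, bond orders sum to 4 (valence 4) → 0 H
  atom 7: C, bond orders sum to 4 (valence 4) → 0 H
  atom 8: O, bond orders sum to 2 (valence 2) → 0 H
  atom 9: C, bond orders sum to 1 (valence 4) → 3 H
  atom 10: C, bond orders sum to 4 (valence 4) → 0 H
  atom 11: C, bond orders sum to 3 (valence 4) → 1 H
  atom 12: C, bond orders sum to 2 (valence 4) → 2 H
  atom 13: C, bond orders sum to 1 (valence 4) → 3 H
Total hydrogens: 13.

13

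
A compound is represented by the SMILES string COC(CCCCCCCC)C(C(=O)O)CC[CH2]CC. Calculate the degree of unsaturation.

1

Molecular formula: C17H34O3.
DoU = (2C + 2 + N − H − X) / 2, where X is the halogen count and O/S are ignored.
    = (2·17 + 2 + 0 − 34 − 0) / 2 = 2 / 2 = 1.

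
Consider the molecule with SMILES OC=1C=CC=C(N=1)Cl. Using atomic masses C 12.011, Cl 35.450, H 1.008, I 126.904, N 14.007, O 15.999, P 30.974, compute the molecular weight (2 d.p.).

129.54 g/mol

First, the molecular formula is C5H4ClNO (counting implicit H from valence).
  C: 5 × 12.011 = 60.055
  Cl: 1 × 35.450 = 35.450
  H: 4 × 1.008 = 4.032
  N: 1 × 14.007 = 14.007
  O: 1 × 15.999 = 15.999
Sum: 5×12.011 + 1×35.450 + 4×1.008 + 1×14.007 + 1×15.999 = 129.543 → 129.54 g/mol.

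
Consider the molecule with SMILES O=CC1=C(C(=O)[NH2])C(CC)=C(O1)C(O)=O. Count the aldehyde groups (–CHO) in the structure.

The aldehyde motif appears at heavy-atom position 2 in the SMILES.
Other groups present: 1 amide, 1 carboxylic acid.
Aldehyde count: 1.

1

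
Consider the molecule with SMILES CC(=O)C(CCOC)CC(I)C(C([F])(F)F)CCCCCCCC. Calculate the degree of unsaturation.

1

Degree of unsaturation = (number of rings) + (number of π bonds).
Ring closures in the SMILES: 0.
π bonds: 1 double bond (each 1 DoU) → 1 DoU from unsaturation.
Total DoU = 0 + 1 = 1.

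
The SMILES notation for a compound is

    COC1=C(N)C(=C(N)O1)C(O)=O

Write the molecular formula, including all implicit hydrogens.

Walk through each heavy atom and fill implicit hydrogens from standard valence (C 4, N 3, O 2, S 2, halogen 1):
  atom 1: C, bond orders sum to 1 (valence 4) → 3 H
  atom 2: O, bond orders sum to 2 (valence 2) → 0 H
  atom 3: C, bond orders sum to 4 (valence 4) → 0 H
  atom 4: C, bond orders sum to 4 (valence 4) → 0 H
  atom 5: N, bond orders sum to 1 (valence 3) → 2 H
  atom 6: C, bond orders sum to 4 (valence 4) → 0 H
  atom 7: C, bond orders sum to 4 (valence 4) → 0 H
  atom 8: N, bond orders sum to 1 (valence 3) → 2 H
  atom 9: O, bond orders sum to 2 (valence 2) → 0 H
  atom 10: C, bond orders sum to 4 (valence 4) → 0 H
  atom 11: O, bond orders sum to 1 (valence 2) → 1 H
  atom 12: O, bond orders sum to 2 (valence 2) → 0 H
Totals → C:6, H:8, N:2, O:4.

C6H8N2O4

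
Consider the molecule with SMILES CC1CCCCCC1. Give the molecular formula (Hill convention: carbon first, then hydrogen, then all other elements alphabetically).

C8H16

Walk through each heavy atom and fill implicit hydrogens from standard valence (C 4, N 3, O 2, S 2, halogen 1):
  atom 1: C, bond orders sum to 1 (valence 4) → 3 H
  atom 2: C, bond orders sum to 3 (valence 4) → 1 H
  atom 3: C, bond orders sum to 2 (valence 4) → 2 H
  atom 4: C, bond orders sum to 2 (valence 4) → 2 H
  atom 5: C, bond orders sum to 2 (valence 4) → 2 H
  atom 6: C, bond orders sum to 2 (valence 4) → 2 H
  atom 7: C, bond orders sum to 2 (valence 4) → 2 H
  atom 8: C, bond orders sum to 2 (valence 4) → 2 H
Totals → C:8, H:16.
In Hill order: C8H16.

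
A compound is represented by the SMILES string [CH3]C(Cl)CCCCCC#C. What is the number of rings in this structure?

0

In SMILES, each pair of matching ring-closure digits denotes one ring-closing bond; the number of such bonds equals the number of independent rings.
Ring-closure bonds here: 0.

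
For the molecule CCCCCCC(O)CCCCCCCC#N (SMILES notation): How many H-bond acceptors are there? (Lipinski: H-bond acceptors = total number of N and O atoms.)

N atoms: 1; O atoms: 1.
Lipinski HBA = 1 + 1 = 2.

2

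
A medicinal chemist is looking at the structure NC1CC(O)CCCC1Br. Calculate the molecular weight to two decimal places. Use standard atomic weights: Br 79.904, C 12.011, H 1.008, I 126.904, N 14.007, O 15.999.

First, the molecular formula is C7H14BrNO (counting implicit H from valence).
  Br: 1 × 79.904 = 79.904
  C: 7 × 12.011 = 84.077
  H: 14 × 1.008 = 14.112
  N: 1 × 14.007 = 14.007
  O: 1 × 15.999 = 15.999
Sum: 1×79.904 + 7×12.011 + 14×1.008 + 1×14.007 + 1×15.999 = 208.099 → 208.10 g/mol.

208.10 g/mol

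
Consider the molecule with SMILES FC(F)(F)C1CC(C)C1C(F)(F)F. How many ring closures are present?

1

In SMILES, each pair of matching ring-closure digits denotes one ring-closing bond; the number of such bonds equals the number of independent rings.
Ring-closure bonds here: 1.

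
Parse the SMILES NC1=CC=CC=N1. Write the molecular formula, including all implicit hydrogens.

C5H6N2

Walk through each heavy atom and fill implicit hydrogens from standard valence (C 4, N 3, O 2, S 2, halogen 1):
  atom 1: N, bond orders sum to 1 (valence 3) → 2 H
  atom 2: C, bond orders sum to 4 (valence 4) → 0 H
  atom 3: C, bond orders sum to 3 (valence 4) → 1 H
  atom 4: C, bond orders sum to 3 (valence 4) → 1 H
  atom 5: C, bond orders sum to 3 (valence 4) → 1 H
  atom 6: C, bond orders sum to 3 (valence 4) → 1 H
  atom 7: N, bond orders sum to 3 (valence 3) → 0 H
Totals → C:5, H:6, N:2.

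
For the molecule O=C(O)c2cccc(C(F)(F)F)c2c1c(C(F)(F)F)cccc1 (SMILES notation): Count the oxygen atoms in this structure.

Scan the SMILES for O atoms (remember two-letter symbols like Cl and Br are single atoms).
Oxygen count: 2.

2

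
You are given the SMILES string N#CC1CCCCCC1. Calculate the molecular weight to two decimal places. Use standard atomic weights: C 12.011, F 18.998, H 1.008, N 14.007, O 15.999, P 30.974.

First, the molecular formula is C8H13N (counting implicit H from valence).
  C: 8 × 12.011 = 96.088
  H: 13 × 1.008 = 13.104
  N: 1 × 14.007 = 14.007
Sum: 8×12.011 + 13×1.008 + 1×14.007 = 123.199 → 123.20 g/mol.

123.20 g/mol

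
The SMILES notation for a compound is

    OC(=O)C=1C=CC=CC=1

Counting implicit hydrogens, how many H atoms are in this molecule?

Walk through each heavy atom and fill implicit hydrogens from standard valence (C 4, N 3, O 2, S 2, halogen 1):
  atom 1: O, bond orders sum to 1 (valence 2) → 1 H
  atom 2: C, bond orders sum to 4 (valence 4) → 0 H
  atom 3: O, bond orders sum to 2 (valence 2) → 0 H
  atom 4: C, bond orders sum to 4 (valence 4) → 0 H
  atom 5: C, bond orders sum to 3 (valence 4) → 1 H
  atom 6: C, bond orders sum to 3 (valence 4) → 1 H
  atom 7: C, bond orders sum to 3 (valence 4) → 1 H
  atom 8: C, bond orders sum to 3 (valence 4) → 1 H
  atom 9: C, bond orders sum to 3 (valence 4) → 1 H
Total hydrogens: 6.

6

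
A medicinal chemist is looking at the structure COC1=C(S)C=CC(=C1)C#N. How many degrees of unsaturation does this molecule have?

6

Molecular formula: C8H7NOS.
DoU = (2C + 2 + N − H − X) / 2, where X is the halogen count and O/S are ignored.
    = (2·8 + 2 + 1 − 7 − 0) / 2 = 12 / 2 = 6.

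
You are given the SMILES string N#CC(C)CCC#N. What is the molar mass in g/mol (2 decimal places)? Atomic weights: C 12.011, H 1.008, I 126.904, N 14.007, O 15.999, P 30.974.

First, the molecular formula is C6H8N2 (counting implicit H from valence).
  C: 6 × 12.011 = 72.066
  H: 8 × 1.008 = 8.064
  N: 2 × 14.007 = 28.014
Sum: 6×12.011 + 8×1.008 + 2×14.007 = 108.144 → 108.14 g/mol.

108.14 g/mol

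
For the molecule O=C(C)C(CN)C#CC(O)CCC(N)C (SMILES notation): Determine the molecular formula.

Walk through each heavy atom and fill implicit hydrogens from standard valence (C 4, N 3, O 2, S 2, halogen 1):
  atom 1: O, bond orders sum to 2 (valence 2) → 0 H
  atom 2: C, bond orders sum to 4 (valence 4) → 0 H
  atom 3: C, bond orders sum to 1 (valence 4) → 3 H
  atom 4: C, bond orders sum to 3 (valence 4) → 1 H
  atom 5: C, bond orders sum to 2 (valence 4) → 2 H
  atom 6: N, bond orders sum to 1 (valence 3) → 2 H
  atom 7: C, bond orders sum to 4 (valence 4) → 0 H
  atom 8: C, bond orders sum to 4 (valence 4) → 0 H
  atom 9: C, bond orders sum to 3 (valence 4) → 1 H
  atom 10: O, bond orders sum to 1 (valence 2) → 1 H
  atom 11: C, bond orders sum to 2 (valence 4) → 2 H
  atom 12: C, bond orders sum to 2 (valence 4) → 2 H
  atom 13: C, bond orders sum to 3 (valence 4) → 1 H
  atom 14: N, bond orders sum to 1 (valence 3) → 2 H
  atom 15: C, bond orders sum to 1 (valence 4) → 3 H
Totals → C:11, H:20, N:2, O:2.

C11H20N2O2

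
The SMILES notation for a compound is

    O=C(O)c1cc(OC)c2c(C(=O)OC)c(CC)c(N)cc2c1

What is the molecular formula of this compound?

C16H17NO5

Walk through each heavy atom and fill implicit hydrogens from standard valence (C 4, N 3, O 2, S 2, halogen 1); for lowercase aromatic atoms, an aromatic c carries 1 H when it has two neighbours and 0 H with three, and aromatic n carries 0 H:
  atom 1: O, bond orders sum to 2 (valence 2) → 0 H
  atom 2: C, bond orders sum to 4 (valence 4) → 0 H
  atom 3: O, bond orders sum to 1 (valence 2) → 1 H
  atom 4: aromatic c, 3 neighbours → 0 H
  atom 5: aromatic c, 2 neighbours → 1 H
  atom 6: aromatic c, 3 neighbours → 0 H
  atom 7: O, bond orders sum to 2 (valence 2) → 0 H
  atom 8: C, bond orders sum to 1 (valence 4) → 3 H
  atom 9: aromatic c, 3 neighbours → 0 H
  atom 10: aromatic c, 3 neighbours → 0 H
  atom 11: C, bond orders sum to 4 (valence 4) → 0 H
  atom 12: O, bond orders sum to 2 (valence 2) → 0 H
  atom 13: O, bond orders sum to 2 (valence 2) → 0 H
  atom 14: C, bond orders sum to 1 (valence 4) → 3 H
  atom 15: aromatic c, 3 neighbours → 0 H
  atom 16: C, bond orders sum to 2 (valence 4) → 2 H
  atom 17: C, bond orders sum to 1 (valence 4) → 3 H
  atom 18: aromatic c, 3 neighbours → 0 H
  atom 19: N, bond orders sum to 1 (valence 3) → 2 H
  atom 20: aromatic c, 2 neighbours → 1 H
  atom 21: aromatic c, 3 neighbours → 0 H
  atom 22: aromatic c, 2 neighbours → 1 H
Totals → C:16, H:17, N:1, O:5.
In Hill order: C16H17NO5.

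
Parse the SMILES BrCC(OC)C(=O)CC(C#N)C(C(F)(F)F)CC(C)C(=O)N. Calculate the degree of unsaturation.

Molecular formula: C13H18BrF3N2O3.
DoU = (2C + 2 + N − H − X) / 2, where X is the halogen count and O/S are ignored.
    = (2·13 + 2 + 2 − 18 − 4) / 2 = 8 / 2 = 4.

4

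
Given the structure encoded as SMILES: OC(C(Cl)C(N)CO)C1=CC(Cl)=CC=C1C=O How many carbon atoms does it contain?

11

Count every carbon token in the SMILES (each C, including those in ring-closure positions and inside branches).
Carbon count: 11.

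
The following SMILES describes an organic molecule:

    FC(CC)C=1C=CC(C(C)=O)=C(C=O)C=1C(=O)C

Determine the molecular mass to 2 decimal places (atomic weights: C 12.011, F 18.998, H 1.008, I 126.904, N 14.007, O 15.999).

250.27 g/mol

First, the molecular formula is C14H15FO3 (counting implicit H from valence).
  C: 14 × 12.011 = 168.154
  F: 1 × 18.998 = 18.998
  H: 15 × 1.008 = 15.120
  O: 3 × 15.999 = 47.997
Sum: 14×12.011 + 1×18.998 + 15×1.008 + 3×15.999 = 250.269 → 250.27 g/mol.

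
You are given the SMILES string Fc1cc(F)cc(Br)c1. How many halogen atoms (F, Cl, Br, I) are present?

3

Halogen atoms appear at heavy-atom positions 1, 5, 8 (1×Br, 2×F).
Halogen count: 3.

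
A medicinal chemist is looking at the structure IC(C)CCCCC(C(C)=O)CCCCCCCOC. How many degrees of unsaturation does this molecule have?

1

Molecular formula: C17H33IO2.
DoU = (2C + 2 + N − H − X) / 2, where X is the halogen count and O/S are ignored.
    = (2·17 + 2 + 0 − 33 − 1) / 2 = 2 / 2 = 1.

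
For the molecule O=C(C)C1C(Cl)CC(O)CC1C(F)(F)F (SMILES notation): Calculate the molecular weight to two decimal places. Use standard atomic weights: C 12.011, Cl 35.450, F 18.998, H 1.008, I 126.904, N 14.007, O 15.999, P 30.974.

244.64 g/mol

First, the molecular formula is C9H12ClF3O2 (counting implicit H from valence).
  C: 9 × 12.011 = 108.099
  Cl: 1 × 35.450 = 35.450
  F: 3 × 18.998 = 56.994
  H: 12 × 1.008 = 12.096
  O: 2 × 15.999 = 31.998
Sum: 9×12.011 + 1×35.450 + 3×18.998 + 12×1.008 + 2×15.999 = 244.637 → 244.64 g/mol.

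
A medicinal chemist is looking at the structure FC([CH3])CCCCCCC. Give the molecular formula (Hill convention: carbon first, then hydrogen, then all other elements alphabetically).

C9H19F

Walk through each heavy atom and fill implicit hydrogens from standard valence (C 4, N 3, O 2, S 2, halogen 1):
  atom 1: F (halogen, monovalent) → 0 H
  atom 2: C, bond orders sum to 3 (valence 4) → 1 H
  atom 3: C with explicit H count 3
  atom 4: C, bond orders sum to 2 (valence 4) → 2 H
  atom 5: C, bond orders sum to 2 (valence 4) → 2 H
  atom 6: C, bond orders sum to 2 (valence 4) → 2 H
  atom 7: C, bond orders sum to 2 (valence 4) → 2 H
  atom 8: C, bond orders sum to 2 (valence 4) → 2 H
  atom 9: C, bond orders sum to 2 (valence 4) → 2 H
  atom 10: C, bond orders sum to 1 (valence 4) → 3 H
Totals → C:9, H:19, F:1.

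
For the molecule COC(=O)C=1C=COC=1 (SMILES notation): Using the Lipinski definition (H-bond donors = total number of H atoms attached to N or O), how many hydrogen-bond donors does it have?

0

Donors: find every N or O and count the H atoms it carries.
  atom 2 (O): bond orders sum to 2 → 0 H
  atom 4 (O): bond orders sum to 2 → 0 H
  atom 8 (O): bond orders sum to 2 → 0 H
Lipinski HBD = 0.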